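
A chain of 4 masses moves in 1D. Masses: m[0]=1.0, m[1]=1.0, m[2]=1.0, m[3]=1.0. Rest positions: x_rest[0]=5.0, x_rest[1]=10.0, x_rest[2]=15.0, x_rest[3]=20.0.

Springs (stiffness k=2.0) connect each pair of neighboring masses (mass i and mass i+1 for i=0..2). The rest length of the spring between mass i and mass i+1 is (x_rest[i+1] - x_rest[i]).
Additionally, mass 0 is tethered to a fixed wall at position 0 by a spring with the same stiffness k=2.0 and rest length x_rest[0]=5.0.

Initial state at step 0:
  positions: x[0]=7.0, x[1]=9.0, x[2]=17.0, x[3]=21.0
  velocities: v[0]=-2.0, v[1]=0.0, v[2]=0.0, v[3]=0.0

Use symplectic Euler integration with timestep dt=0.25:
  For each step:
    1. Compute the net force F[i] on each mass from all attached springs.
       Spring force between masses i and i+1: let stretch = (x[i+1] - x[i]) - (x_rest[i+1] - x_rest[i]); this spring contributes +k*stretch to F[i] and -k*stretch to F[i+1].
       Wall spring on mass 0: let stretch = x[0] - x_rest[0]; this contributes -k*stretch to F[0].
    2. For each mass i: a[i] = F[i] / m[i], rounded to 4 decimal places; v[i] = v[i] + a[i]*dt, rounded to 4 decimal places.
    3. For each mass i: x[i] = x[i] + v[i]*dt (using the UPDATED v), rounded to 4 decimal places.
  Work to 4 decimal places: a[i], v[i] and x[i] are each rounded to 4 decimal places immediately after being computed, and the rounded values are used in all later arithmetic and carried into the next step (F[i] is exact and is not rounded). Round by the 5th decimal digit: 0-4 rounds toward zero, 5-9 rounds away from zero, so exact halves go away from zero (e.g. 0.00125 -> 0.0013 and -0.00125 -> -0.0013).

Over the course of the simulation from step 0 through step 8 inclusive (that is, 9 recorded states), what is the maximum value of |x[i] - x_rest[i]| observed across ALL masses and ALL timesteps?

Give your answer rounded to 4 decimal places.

Answer: 2.1516

Derivation:
Step 0: x=[7.0000 9.0000 17.0000 21.0000] v=[-2.0000 0.0000 0.0000 0.0000]
Step 1: x=[5.8750 9.7500 16.5000 21.1250] v=[-4.5000 3.0000 -2.0000 0.5000]
Step 2: x=[4.5000 10.8594 15.7344 21.2969] v=[-5.5000 4.4375 -3.0625 0.6875]
Step 3: x=[3.3574 11.7832 15.0547 21.3985] v=[-4.5703 3.6953 -2.7188 0.4063]
Step 4: x=[2.8484 12.0628 14.7590 21.3321] v=[-2.0361 1.1182 -1.1827 -0.2656]
Step 5: x=[3.1351 11.5276 14.9480 21.0691] v=[1.1469 -2.1409 0.7558 -1.0522]
Step 6: x=[4.0790 10.3709 15.4746 20.6659] v=[3.7756 -4.6270 2.1062 -1.6128]
Step 7: x=[5.2995 9.0656 16.0121 20.2388] v=[4.8821 -5.2211 2.1500 -1.7085]
Step 8: x=[6.3284 8.1579 16.2096 19.9083] v=[4.1154 -3.6309 0.7901 -1.3219]
Max displacement = 2.1516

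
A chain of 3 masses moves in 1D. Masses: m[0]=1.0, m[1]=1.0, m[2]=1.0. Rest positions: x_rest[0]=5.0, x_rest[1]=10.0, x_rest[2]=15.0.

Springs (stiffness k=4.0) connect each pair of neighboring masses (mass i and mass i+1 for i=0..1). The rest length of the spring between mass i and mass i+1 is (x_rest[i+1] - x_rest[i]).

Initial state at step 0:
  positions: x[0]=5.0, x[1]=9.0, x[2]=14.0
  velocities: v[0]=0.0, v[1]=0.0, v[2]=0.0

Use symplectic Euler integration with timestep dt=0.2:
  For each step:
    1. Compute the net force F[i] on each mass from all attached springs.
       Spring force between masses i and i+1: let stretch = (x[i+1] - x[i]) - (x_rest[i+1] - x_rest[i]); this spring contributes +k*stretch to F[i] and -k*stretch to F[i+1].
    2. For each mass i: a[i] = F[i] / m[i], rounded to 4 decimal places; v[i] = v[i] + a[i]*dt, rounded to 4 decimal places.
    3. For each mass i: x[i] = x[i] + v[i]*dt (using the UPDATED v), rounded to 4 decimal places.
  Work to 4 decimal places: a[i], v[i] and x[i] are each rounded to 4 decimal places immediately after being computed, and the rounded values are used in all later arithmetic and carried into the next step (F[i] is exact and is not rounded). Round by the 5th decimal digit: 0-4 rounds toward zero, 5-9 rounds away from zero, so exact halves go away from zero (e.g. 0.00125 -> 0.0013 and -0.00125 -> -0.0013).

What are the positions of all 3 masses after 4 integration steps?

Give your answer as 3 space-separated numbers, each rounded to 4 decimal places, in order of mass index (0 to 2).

Step 0: x=[5.0000 9.0000 14.0000] v=[0.0000 0.0000 0.0000]
Step 1: x=[4.8400 9.1600 14.0000] v=[-0.8000 0.8000 0.0000]
Step 2: x=[4.5712 9.4032 14.0256] v=[-1.3440 1.2160 0.1280]
Step 3: x=[4.2755 9.6129 14.1116] v=[-1.4784 1.0483 0.4301]
Step 4: x=[4.0338 9.6884 14.2778] v=[-1.2085 0.3773 0.8311]

Answer: 4.0338 9.6884 14.2778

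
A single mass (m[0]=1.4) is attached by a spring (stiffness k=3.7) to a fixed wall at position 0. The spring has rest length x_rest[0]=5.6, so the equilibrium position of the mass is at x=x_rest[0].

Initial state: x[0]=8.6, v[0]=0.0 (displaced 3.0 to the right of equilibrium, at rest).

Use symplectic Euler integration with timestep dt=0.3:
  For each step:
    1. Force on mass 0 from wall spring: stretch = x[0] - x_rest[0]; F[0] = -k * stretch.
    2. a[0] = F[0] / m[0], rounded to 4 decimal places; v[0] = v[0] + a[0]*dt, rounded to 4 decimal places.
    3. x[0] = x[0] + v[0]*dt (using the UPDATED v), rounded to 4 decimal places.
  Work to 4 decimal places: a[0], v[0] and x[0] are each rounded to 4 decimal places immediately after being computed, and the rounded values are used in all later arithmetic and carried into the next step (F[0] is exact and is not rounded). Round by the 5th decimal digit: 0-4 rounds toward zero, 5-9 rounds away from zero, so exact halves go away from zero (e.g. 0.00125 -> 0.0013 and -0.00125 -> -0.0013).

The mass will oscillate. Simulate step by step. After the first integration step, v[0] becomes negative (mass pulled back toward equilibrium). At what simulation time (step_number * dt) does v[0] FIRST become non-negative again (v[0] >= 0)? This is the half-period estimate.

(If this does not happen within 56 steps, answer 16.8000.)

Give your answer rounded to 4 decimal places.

Step 0: x=[8.6000] v=[0.0000]
Step 1: x=[7.8864] v=[-2.3786]
Step 2: x=[6.6290] v=[-4.1914]
Step 3: x=[5.1268] v=[-5.0073]
Step 4: x=[3.7372] v=[-4.6321]
Step 5: x=[2.7906] v=[-3.1552]
Step 6: x=[2.5123] v=[-0.9278]
Step 7: x=[2.9684] v=[1.5203]
First v>=0 after going negative at step 7, time=2.1000

Answer: 2.1000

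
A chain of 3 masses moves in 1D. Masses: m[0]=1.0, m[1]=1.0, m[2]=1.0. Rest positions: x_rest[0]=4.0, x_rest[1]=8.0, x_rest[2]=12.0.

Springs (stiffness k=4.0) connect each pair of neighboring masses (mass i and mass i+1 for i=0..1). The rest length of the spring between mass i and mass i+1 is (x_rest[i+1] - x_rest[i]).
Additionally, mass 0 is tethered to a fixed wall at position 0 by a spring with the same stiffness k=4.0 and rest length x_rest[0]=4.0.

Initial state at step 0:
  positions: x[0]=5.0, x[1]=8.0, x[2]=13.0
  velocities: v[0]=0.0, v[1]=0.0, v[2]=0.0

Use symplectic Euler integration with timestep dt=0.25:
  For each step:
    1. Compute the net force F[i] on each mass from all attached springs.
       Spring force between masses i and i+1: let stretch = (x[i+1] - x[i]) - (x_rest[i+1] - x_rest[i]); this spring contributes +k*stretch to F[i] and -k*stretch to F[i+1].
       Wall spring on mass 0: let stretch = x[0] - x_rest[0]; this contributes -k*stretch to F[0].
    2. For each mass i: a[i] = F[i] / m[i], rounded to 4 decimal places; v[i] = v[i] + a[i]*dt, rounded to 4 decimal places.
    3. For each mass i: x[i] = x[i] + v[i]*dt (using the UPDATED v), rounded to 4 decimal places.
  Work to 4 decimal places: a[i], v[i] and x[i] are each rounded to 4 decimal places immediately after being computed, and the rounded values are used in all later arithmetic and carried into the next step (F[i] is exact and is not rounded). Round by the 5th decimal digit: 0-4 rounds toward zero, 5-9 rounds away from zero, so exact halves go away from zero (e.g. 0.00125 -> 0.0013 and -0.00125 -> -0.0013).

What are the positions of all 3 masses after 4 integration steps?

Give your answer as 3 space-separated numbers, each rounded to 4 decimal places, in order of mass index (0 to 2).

Step 0: x=[5.0000 8.0000 13.0000] v=[0.0000 0.0000 0.0000]
Step 1: x=[4.5000 8.5000 12.7500] v=[-2.0000 2.0000 -1.0000]
Step 2: x=[3.8750 9.0625 12.4375] v=[-2.5000 2.2500 -1.2500]
Step 3: x=[3.5781 9.1719 12.2813] v=[-1.1875 0.4375 -0.6250]
Step 4: x=[3.7852 8.6602 12.3477] v=[0.8282 -2.0469 0.2656]

Answer: 3.7852 8.6602 12.3477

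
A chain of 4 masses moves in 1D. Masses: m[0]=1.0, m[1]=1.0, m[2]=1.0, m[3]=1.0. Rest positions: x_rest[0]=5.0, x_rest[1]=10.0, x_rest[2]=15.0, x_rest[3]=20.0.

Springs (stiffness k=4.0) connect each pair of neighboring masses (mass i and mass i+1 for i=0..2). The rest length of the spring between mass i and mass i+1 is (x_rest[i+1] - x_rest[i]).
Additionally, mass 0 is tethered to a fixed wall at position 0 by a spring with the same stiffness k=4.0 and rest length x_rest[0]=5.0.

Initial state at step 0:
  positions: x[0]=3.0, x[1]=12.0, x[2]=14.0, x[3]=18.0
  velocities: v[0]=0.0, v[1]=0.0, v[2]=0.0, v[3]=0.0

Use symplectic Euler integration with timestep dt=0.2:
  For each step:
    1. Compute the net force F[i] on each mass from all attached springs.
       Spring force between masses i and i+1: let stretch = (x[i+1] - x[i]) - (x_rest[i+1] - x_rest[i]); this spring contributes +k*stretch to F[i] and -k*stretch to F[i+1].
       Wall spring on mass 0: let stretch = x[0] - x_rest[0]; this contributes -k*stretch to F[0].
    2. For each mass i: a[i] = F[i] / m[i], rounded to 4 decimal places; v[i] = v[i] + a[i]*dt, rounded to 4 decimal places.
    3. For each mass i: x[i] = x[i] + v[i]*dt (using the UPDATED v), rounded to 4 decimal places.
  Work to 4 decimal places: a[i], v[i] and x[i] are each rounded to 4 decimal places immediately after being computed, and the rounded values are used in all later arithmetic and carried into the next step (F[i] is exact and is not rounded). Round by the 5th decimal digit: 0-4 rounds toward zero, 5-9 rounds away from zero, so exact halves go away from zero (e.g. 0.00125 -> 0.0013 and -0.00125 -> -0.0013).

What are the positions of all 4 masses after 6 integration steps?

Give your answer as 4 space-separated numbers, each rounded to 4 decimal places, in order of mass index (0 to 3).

Step 0: x=[3.0000 12.0000 14.0000 18.0000] v=[0.0000 0.0000 0.0000 0.0000]
Step 1: x=[3.9600 10.8800 14.3200 18.1600] v=[4.8000 -5.6000 1.6000 0.8000]
Step 2: x=[5.3936 9.2032 14.7040 18.5056] v=[7.1680 -8.3840 1.9200 1.7280]
Step 3: x=[6.5738 7.7970 14.8161 19.0429] v=[5.9008 -7.0310 0.5606 2.6867]
Step 4: x=[6.8979 7.3181 14.4815 19.7040] v=[1.6203 -2.3943 -1.6732 3.3053]
Step 5: x=[6.1855 7.9182 13.8363 20.3295] v=[-3.5619 3.0003 -3.2259 3.1273]
Step 6: x=[4.7607 9.1879 13.2831 20.7160] v=[-7.1241 6.3486 -2.7658 1.9327]

Answer: 4.7607 9.1879 13.2831 20.7160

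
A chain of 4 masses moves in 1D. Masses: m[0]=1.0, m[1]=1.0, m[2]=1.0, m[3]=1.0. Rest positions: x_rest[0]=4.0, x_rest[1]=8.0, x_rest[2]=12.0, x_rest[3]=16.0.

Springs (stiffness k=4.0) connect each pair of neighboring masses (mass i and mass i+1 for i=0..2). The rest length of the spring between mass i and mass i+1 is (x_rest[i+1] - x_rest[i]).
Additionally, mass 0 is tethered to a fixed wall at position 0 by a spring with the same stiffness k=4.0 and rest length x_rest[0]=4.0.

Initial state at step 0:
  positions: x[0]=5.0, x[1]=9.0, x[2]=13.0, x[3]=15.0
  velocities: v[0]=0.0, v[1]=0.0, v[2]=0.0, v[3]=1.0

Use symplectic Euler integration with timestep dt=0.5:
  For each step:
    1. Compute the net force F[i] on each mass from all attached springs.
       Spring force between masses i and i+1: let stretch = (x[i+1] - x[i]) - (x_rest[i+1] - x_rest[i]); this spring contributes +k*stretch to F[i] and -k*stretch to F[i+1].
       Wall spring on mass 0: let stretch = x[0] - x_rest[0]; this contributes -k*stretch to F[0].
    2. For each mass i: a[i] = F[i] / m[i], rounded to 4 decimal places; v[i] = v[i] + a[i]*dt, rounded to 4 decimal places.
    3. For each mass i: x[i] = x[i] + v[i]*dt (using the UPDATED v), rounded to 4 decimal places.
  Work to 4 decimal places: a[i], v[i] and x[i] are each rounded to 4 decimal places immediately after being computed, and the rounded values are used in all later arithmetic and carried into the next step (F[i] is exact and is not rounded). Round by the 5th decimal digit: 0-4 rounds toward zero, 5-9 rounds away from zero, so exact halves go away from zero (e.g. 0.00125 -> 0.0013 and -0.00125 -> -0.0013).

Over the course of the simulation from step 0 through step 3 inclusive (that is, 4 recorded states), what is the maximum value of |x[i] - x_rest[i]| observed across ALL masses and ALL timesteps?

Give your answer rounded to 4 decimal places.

Answer: 2.0000

Derivation:
Step 0: x=[5.0000 9.0000 13.0000 15.0000] v=[0.0000 0.0000 0.0000 1.0000]
Step 1: x=[4.0000 9.0000 11.0000 17.5000] v=[-2.0000 0.0000 -4.0000 5.0000]
Step 2: x=[4.0000 6.0000 13.5000 17.5000] v=[0.0000 -6.0000 5.0000 0.0000]
Step 3: x=[2.0000 8.5000 12.5000 17.5000] v=[-4.0000 5.0000 -2.0000 0.0000]
Max displacement = 2.0000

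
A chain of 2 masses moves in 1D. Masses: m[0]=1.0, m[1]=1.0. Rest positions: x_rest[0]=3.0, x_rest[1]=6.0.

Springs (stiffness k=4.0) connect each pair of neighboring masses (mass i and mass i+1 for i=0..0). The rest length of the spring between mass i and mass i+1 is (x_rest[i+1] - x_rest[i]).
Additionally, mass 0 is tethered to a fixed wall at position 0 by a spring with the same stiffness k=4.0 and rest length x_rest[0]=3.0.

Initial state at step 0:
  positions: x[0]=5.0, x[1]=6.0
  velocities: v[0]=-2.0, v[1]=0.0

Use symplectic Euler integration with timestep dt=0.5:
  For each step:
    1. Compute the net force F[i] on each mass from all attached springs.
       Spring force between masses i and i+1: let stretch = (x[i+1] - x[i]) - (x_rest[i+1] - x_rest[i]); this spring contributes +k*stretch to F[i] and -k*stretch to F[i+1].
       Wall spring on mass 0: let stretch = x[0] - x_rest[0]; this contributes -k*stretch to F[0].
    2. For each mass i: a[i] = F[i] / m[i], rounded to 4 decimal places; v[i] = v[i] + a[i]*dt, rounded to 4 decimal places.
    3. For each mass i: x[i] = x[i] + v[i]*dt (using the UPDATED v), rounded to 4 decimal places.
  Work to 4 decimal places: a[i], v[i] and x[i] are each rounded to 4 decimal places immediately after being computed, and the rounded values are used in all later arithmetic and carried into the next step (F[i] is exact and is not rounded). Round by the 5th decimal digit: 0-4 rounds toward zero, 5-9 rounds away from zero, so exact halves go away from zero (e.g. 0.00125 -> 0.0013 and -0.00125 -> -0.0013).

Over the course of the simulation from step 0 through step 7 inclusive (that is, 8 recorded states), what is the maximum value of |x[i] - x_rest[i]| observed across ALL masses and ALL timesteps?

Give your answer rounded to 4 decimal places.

Answer: 3.0000

Derivation:
Step 0: x=[5.0000 6.0000] v=[-2.0000 0.0000]
Step 1: x=[0.0000 8.0000] v=[-10.0000 4.0000]
Step 2: x=[3.0000 5.0000] v=[6.0000 -6.0000]
Step 3: x=[5.0000 3.0000] v=[4.0000 -4.0000]
Step 4: x=[0.0000 6.0000] v=[-10.0000 6.0000]
Step 5: x=[1.0000 6.0000] v=[2.0000 0.0000]
Step 6: x=[6.0000 4.0000] v=[10.0000 -4.0000]
Step 7: x=[3.0000 7.0000] v=[-6.0000 6.0000]
Max displacement = 3.0000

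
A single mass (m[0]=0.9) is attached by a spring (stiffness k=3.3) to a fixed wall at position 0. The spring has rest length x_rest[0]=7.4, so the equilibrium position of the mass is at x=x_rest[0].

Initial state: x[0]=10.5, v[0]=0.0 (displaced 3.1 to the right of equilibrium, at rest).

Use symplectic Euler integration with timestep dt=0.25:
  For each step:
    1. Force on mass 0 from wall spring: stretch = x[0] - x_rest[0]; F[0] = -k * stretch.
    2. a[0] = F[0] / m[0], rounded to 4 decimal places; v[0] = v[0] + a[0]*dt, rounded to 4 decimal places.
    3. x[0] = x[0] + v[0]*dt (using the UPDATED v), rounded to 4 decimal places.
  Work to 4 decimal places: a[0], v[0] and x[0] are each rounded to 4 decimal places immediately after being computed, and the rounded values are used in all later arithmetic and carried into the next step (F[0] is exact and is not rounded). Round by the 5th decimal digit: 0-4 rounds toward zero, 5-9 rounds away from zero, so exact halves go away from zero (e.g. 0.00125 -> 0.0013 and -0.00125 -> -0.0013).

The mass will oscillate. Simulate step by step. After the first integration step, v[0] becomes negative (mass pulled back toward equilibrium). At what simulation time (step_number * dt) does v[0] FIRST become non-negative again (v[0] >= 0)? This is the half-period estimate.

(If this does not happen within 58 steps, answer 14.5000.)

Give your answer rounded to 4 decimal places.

Step 0: x=[10.5000] v=[0.0000]
Step 1: x=[9.7896] v=[-2.8417]
Step 2: x=[8.5316] v=[-5.0322]
Step 3: x=[7.0142] v=[-6.0695]
Step 4: x=[5.5852] v=[-5.7159]
Step 5: x=[4.5721] v=[-4.0523]
Step 6: x=[4.2071] v=[-1.4601]
Step 7: x=[4.5738] v=[1.4667]
First v>=0 after going negative at step 7, time=1.7500

Answer: 1.7500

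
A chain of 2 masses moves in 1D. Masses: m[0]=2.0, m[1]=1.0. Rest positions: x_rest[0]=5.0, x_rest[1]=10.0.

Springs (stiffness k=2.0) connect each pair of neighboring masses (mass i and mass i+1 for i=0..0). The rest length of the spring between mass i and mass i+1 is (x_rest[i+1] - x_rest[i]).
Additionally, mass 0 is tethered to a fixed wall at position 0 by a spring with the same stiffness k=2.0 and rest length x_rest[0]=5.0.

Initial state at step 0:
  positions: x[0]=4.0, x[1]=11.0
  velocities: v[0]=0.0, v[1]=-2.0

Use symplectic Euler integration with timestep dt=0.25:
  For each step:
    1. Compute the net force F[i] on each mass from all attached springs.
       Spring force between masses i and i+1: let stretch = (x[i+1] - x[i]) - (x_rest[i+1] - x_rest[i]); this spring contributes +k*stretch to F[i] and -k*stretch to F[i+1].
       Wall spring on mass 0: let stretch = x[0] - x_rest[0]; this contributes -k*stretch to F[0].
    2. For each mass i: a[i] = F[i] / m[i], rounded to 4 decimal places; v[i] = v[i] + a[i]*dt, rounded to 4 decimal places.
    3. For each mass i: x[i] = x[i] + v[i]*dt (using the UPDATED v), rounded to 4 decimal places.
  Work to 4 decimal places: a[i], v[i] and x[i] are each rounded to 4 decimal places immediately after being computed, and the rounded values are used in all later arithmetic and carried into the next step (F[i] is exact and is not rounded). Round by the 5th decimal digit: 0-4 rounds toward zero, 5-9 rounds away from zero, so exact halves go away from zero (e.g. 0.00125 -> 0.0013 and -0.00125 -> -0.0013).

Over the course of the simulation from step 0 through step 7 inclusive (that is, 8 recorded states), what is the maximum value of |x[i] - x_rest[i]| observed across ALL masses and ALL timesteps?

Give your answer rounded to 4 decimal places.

Step 0: x=[4.0000 11.0000] v=[0.0000 -2.0000]
Step 1: x=[4.1875 10.2500] v=[0.7500 -3.0000]
Step 2: x=[4.4922 9.3672] v=[1.2188 -3.5313]
Step 3: x=[4.8208 8.5000] v=[1.3145 -3.4688]
Step 4: x=[5.0781 7.7979] v=[1.0291 -2.8084]
Step 5: x=[5.1880 7.3808] v=[0.4395 -1.6683]
Step 6: x=[5.1107 7.3146] v=[-0.3093 -0.2647]
Step 7: x=[4.8517 7.5980] v=[-1.0360 1.1334]
Max displacement = 2.6854

Answer: 2.6854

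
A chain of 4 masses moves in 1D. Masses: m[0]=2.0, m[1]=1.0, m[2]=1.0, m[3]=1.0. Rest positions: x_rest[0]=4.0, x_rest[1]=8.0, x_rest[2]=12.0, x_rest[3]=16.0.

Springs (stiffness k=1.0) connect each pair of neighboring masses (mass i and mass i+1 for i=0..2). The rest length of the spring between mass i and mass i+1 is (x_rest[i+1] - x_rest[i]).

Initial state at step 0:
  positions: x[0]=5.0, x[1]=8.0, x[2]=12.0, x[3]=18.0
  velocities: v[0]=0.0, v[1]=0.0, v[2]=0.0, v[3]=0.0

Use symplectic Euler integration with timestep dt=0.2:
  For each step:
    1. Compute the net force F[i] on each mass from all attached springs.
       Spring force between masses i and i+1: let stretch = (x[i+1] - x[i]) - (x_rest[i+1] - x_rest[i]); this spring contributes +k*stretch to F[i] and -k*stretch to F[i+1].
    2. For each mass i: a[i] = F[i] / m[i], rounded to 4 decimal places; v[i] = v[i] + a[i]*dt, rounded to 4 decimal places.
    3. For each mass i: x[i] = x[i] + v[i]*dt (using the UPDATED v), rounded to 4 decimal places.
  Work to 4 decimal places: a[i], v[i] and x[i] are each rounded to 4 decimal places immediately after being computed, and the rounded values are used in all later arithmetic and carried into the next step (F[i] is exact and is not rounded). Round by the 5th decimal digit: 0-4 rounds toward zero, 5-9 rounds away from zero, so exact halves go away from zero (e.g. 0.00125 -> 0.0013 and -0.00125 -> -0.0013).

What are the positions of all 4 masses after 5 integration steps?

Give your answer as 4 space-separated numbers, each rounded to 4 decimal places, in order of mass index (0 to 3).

Step 0: x=[5.0000 8.0000 12.0000 18.0000] v=[0.0000 0.0000 0.0000 0.0000]
Step 1: x=[4.9800 8.0400 12.0800 17.9200] v=[-0.1000 0.2000 0.4000 -0.4000]
Step 2: x=[4.9412 8.1192 12.2320 17.7664] v=[-0.1940 0.3960 0.7600 -0.7680]
Step 3: x=[4.8860 8.2358 12.4409 17.5514] v=[-0.2762 0.5830 1.0443 -1.0749]
Step 4: x=[4.8178 8.3866 12.6860 17.2920] v=[-0.3412 0.7541 1.2254 -1.2970]
Step 5: x=[4.7409 8.5666 12.9433 17.0084] v=[-0.3843 0.9002 1.2867 -1.4182]

Answer: 4.7409 8.5666 12.9433 17.0084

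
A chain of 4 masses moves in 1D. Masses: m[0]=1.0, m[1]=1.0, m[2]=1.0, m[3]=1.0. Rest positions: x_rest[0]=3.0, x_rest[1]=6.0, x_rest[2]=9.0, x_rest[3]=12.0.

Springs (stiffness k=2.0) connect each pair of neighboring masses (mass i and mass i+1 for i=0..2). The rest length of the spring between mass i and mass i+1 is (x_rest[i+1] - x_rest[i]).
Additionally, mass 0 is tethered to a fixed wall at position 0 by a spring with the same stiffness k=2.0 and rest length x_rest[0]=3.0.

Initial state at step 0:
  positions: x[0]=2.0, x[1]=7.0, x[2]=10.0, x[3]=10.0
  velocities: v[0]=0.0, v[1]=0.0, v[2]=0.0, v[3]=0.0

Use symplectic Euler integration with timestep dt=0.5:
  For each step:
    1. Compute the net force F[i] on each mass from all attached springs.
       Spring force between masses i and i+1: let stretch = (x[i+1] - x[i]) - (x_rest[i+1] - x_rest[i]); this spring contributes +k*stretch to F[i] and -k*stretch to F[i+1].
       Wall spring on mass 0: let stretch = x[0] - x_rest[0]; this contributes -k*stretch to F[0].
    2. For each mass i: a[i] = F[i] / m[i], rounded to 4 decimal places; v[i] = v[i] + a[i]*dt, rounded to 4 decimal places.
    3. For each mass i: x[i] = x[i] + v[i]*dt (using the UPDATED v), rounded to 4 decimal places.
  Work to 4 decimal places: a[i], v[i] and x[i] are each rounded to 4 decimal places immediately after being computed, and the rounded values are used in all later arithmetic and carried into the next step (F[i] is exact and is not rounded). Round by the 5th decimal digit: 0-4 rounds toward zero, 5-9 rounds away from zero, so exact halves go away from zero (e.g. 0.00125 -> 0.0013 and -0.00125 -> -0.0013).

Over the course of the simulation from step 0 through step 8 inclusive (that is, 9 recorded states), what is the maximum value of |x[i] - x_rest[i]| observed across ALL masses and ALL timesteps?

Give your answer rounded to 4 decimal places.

Step 0: x=[2.0000 7.0000 10.0000 10.0000] v=[0.0000 0.0000 0.0000 0.0000]
Step 1: x=[3.5000 6.0000 8.5000 11.5000] v=[3.0000 -2.0000 -3.0000 3.0000]
Step 2: x=[4.5000 5.0000 7.2500 13.0000] v=[2.0000 -2.0000 -2.5000 3.0000]
Step 3: x=[3.5000 4.8750 7.7500 13.1250] v=[-2.0000 -0.2500 1.0000 0.2500]
Step 4: x=[1.4375 5.5000 9.5000 12.0625] v=[-4.1250 1.2500 3.5000 -2.1250]
Step 5: x=[0.6875 6.0938 10.5313 11.2188] v=[-1.5000 1.1875 2.0625 -1.6875]
Step 6: x=[2.2969 6.2032 9.6876 11.5313] v=[3.2188 0.2187 -1.6875 0.6250]
Step 7: x=[4.7110 6.1016 8.0235 12.4220] v=[4.8282 -0.2032 -3.3282 1.7813]
Step 8: x=[5.4649 6.2657 7.5977 12.6134] v=[1.5078 0.3281 -0.8516 0.3828]
Max displacement = 2.4649

Answer: 2.4649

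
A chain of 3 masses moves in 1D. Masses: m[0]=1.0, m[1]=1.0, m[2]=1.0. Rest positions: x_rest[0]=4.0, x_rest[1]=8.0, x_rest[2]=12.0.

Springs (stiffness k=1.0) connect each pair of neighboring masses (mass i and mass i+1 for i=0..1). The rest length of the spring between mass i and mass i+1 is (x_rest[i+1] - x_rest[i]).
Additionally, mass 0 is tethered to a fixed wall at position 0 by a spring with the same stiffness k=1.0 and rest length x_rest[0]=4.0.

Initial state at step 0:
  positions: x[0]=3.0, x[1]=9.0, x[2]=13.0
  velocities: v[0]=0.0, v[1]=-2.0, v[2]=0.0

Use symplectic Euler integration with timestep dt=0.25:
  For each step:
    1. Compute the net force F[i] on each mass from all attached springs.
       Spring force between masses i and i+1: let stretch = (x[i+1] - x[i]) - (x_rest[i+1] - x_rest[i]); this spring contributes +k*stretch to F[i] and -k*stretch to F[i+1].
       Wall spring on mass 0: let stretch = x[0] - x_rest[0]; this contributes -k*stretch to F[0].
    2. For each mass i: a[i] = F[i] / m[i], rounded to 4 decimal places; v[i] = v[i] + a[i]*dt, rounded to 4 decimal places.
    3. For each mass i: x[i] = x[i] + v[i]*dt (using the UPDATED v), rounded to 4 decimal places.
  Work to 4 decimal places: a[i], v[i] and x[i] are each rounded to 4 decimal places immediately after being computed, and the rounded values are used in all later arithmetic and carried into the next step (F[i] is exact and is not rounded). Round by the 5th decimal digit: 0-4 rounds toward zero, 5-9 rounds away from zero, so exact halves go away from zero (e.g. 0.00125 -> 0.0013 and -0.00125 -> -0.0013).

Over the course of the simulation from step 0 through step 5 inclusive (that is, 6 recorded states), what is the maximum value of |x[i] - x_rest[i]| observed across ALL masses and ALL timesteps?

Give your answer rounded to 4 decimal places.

Answer: 1.5493

Derivation:
Step 0: x=[3.0000 9.0000 13.0000] v=[0.0000 -2.0000 0.0000]
Step 1: x=[3.1875 8.3750 13.0000] v=[0.7500 -2.5000 0.0000]
Step 2: x=[3.5000 7.7149 12.9609] v=[1.2500 -2.6406 -0.1563]
Step 3: x=[3.8572 7.1192 12.8440] v=[1.4287 -2.3828 -0.4678]
Step 4: x=[4.1772 6.6774 12.6193] v=[1.2799 -1.7671 -0.8990]
Step 5: x=[4.3924 6.4507 12.2732] v=[0.8607 -0.9067 -1.3845]
Max displacement = 1.5493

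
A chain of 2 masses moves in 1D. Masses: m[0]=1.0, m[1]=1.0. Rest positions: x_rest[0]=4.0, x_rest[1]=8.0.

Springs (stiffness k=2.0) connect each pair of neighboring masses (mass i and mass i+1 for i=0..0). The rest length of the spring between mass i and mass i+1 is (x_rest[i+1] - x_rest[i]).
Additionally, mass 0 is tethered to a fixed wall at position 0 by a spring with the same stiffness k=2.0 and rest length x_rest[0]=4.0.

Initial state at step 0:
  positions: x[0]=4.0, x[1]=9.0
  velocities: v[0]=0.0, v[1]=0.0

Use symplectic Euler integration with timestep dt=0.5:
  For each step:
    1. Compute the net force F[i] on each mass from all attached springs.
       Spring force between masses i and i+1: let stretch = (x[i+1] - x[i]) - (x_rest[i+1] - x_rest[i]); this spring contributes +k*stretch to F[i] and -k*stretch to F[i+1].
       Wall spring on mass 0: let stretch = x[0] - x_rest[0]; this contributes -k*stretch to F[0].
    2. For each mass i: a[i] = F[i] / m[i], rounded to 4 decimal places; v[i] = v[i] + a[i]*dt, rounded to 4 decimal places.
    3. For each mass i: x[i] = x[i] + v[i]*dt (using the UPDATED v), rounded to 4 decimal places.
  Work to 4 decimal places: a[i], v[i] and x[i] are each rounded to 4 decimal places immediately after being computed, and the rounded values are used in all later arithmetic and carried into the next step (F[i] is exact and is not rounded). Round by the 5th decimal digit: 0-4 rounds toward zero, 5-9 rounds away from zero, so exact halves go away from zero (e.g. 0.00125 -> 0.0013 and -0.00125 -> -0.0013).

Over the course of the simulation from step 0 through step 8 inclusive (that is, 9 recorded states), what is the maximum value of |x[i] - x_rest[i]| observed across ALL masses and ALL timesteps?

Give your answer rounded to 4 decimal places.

Step 0: x=[4.0000 9.0000] v=[0.0000 0.0000]
Step 1: x=[4.5000 8.5000] v=[1.0000 -1.0000]
Step 2: x=[4.7500 8.0000] v=[0.5000 -1.0000]
Step 3: x=[4.2500 7.8750] v=[-1.0000 -0.2500]
Step 4: x=[3.4375 7.9375] v=[-1.6250 0.1250]
Step 5: x=[3.1563 7.7500] v=[-0.5625 -0.3750]
Step 6: x=[3.5938 7.2657] v=[0.8749 -0.9687]
Step 7: x=[4.0703 6.9454] v=[0.9530 -0.6406]
Step 8: x=[3.9492 7.1876] v=[-0.2422 0.4843]
Max displacement = 1.0546

Answer: 1.0546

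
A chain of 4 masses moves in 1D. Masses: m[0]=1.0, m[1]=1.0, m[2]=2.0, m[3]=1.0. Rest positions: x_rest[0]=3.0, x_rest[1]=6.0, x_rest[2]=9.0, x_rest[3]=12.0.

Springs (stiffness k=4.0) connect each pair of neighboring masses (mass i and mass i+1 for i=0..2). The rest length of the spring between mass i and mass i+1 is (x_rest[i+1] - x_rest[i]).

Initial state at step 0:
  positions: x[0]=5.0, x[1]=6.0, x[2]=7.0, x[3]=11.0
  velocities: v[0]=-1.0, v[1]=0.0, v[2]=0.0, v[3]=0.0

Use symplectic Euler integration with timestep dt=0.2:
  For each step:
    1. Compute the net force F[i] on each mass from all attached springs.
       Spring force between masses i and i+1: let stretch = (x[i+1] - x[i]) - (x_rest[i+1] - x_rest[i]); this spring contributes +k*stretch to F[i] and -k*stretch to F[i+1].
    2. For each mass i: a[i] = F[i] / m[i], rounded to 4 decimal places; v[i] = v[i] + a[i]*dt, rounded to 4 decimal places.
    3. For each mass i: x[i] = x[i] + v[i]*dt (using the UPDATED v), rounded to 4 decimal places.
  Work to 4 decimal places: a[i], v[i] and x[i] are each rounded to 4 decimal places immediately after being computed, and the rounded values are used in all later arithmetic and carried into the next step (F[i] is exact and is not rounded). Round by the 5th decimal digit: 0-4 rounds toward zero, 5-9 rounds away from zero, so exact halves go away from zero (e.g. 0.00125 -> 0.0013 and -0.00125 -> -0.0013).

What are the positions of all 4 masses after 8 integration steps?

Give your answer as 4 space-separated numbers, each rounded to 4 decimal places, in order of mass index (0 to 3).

Step 0: x=[5.0000 6.0000 7.0000 11.0000] v=[-1.0000 0.0000 0.0000 0.0000]
Step 1: x=[4.4800 6.0000 7.2400 10.8400] v=[-2.6000 0.0000 1.2000 -0.8000]
Step 2: x=[3.7232 5.9552 7.6688 10.5840] v=[-3.7840 -0.2240 2.1440 -1.2800]
Step 3: x=[2.8435 5.8275 8.1937 10.3416] v=[-4.3984 -0.6387 2.6246 -1.2122]
Step 4: x=[1.9613 5.6009 8.7012 10.2355] v=[-4.4112 -1.1329 2.5373 -0.5305]
Step 5: x=[1.1814 5.2880 9.0834 10.3639] v=[-3.8995 -1.5643 1.9109 0.6421]
Step 6: x=[0.5786 4.9253 9.2644 10.7674] v=[-3.0142 -1.8133 0.9049 2.0177]
Step 7: x=[0.1912 4.5614 9.2185 11.4105] v=[-1.9368 -1.8194 -0.2295 3.2153]
Step 8: x=[0.0231 4.2434 8.9754 12.1828] v=[-0.8406 -1.5899 -1.2155 3.8617]

Answer: 0.0231 4.2434 8.9754 12.1828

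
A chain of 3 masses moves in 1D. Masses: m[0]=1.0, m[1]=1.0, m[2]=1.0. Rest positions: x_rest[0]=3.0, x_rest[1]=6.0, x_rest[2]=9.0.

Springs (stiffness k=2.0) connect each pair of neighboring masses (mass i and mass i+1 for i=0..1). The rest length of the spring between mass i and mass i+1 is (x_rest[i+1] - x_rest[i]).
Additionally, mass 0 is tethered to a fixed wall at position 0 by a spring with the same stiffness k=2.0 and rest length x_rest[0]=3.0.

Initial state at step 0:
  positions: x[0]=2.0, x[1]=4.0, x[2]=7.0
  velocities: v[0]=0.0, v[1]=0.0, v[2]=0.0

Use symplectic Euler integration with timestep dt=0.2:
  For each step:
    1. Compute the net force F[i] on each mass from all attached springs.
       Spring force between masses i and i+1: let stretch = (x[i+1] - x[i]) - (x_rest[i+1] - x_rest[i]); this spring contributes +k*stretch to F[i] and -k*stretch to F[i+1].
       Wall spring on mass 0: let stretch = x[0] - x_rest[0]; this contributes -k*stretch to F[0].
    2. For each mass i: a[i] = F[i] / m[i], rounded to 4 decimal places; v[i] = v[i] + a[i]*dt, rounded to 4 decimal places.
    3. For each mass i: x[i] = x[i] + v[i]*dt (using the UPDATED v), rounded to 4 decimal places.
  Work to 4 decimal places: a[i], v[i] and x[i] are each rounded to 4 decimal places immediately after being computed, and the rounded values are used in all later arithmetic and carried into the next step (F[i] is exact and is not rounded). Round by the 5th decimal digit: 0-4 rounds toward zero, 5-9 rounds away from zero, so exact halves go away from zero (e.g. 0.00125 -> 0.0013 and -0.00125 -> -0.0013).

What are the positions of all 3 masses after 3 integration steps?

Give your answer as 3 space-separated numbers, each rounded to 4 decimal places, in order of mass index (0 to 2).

Step 0: x=[2.0000 4.0000 7.0000] v=[0.0000 0.0000 0.0000]
Step 1: x=[2.0000 4.0800 7.0000] v=[0.0000 0.4000 0.0000]
Step 2: x=[2.0064 4.2272 7.0064] v=[0.0320 0.7360 0.0320]
Step 3: x=[2.0300 4.4191 7.0305] v=[0.1178 0.9594 0.1203]

Answer: 2.0300 4.4191 7.0305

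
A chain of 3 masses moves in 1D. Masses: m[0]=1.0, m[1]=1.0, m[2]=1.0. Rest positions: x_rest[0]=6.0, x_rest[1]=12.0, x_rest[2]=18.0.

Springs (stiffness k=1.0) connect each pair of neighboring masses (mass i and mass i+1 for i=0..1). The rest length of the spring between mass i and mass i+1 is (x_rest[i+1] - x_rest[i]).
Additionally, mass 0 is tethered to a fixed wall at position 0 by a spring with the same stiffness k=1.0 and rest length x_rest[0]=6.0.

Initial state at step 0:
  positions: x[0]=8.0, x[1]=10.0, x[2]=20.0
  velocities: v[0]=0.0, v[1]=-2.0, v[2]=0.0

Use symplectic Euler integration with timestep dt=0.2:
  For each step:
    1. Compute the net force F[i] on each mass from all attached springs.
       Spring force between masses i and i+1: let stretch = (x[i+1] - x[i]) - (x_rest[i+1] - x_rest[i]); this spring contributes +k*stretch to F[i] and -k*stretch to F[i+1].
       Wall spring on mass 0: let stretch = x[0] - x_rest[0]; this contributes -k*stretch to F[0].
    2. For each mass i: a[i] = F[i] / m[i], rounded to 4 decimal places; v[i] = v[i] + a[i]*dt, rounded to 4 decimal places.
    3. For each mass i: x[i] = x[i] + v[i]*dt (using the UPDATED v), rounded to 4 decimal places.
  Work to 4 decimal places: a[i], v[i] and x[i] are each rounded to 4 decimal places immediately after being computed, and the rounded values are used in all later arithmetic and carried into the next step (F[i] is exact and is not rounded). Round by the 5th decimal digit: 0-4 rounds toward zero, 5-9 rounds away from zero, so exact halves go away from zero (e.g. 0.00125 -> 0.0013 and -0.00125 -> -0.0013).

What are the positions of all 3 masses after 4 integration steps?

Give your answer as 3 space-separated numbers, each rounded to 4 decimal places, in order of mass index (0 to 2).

Answer: 5.9060 11.3104 18.5226

Derivation:
Step 0: x=[8.0000 10.0000 20.0000] v=[0.0000 -2.0000 0.0000]
Step 1: x=[7.7600 9.9200 19.8400] v=[-1.2000 -0.4000 -0.8000]
Step 2: x=[7.2960 10.1504 19.5232] v=[-2.3200 1.1520 -1.5840]
Step 3: x=[6.6543 10.6415 19.0715] v=[-3.2083 2.4557 -2.2586]
Step 4: x=[5.9060 11.3104 18.5226] v=[-3.7417 3.3443 -2.7446]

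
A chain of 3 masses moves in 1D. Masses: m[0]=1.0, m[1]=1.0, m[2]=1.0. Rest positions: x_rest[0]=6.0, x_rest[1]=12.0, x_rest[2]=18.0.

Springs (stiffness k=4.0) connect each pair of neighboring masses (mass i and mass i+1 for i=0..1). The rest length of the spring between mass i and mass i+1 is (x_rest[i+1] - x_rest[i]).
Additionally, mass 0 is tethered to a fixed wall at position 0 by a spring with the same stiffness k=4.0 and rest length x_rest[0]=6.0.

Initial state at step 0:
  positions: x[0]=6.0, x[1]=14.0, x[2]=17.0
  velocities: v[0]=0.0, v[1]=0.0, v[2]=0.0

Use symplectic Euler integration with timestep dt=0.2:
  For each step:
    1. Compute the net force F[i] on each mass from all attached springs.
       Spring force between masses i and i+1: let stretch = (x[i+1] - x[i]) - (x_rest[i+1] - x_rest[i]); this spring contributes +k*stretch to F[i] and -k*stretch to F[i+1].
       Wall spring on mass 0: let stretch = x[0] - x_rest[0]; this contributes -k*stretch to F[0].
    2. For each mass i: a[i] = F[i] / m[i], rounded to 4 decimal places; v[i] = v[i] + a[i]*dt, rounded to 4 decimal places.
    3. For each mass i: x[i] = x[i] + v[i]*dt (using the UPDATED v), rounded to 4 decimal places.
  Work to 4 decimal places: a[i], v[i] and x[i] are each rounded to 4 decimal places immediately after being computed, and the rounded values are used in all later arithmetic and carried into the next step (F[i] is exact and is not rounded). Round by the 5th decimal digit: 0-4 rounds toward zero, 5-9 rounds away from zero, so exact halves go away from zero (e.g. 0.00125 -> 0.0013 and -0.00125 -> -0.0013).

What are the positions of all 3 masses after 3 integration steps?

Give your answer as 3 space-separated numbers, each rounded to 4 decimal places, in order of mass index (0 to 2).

Step 0: x=[6.0000 14.0000 17.0000] v=[0.0000 0.0000 0.0000]
Step 1: x=[6.3200 13.2000 17.4800] v=[1.6000 -4.0000 2.4000]
Step 2: x=[6.7296 11.9840 18.2352] v=[2.0480 -6.0800 3.7760]
Step 3: x=[6.9032 10.9275 18.9502] v=[0.8678 -5.2826 3.5750]

Answer: 6.9032 10.9275 18.9502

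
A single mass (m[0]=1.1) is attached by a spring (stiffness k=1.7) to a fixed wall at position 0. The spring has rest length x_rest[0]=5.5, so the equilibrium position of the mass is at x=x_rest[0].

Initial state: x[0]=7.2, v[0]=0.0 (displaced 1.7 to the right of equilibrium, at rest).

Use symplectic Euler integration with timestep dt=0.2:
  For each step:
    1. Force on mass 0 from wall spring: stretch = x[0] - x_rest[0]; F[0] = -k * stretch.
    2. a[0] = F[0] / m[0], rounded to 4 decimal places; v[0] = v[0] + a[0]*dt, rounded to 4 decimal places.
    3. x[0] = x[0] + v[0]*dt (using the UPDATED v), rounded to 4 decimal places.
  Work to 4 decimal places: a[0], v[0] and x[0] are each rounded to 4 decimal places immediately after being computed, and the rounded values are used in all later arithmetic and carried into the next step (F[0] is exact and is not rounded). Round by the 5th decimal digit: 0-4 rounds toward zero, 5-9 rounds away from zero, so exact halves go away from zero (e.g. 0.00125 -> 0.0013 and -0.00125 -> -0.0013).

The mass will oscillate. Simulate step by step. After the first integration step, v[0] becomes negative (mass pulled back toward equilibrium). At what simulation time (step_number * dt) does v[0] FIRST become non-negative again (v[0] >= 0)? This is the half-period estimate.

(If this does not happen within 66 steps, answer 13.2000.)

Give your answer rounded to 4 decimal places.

Step 0: x=[7.2000] v=[0.0000]
Step 1: x=[7.0949] v=[-0.5255]
Step 2: x=[6.8912] v=[-1.0185]
Step 3: x=[6.6015] v=[-1.4485]
Step 4: x=[6.2437] v=[-1.7890]
Step 5: x=[5.8399] v=[-2.0189]
Step 6: x=[5.4151] v=[-2.1240]
Step 7: x=[4.9955] v=[-2.0978]
Step 8: x=[4.6071] v=[-1.9419]
Step 9: x=[4.2739] v=[-1.6659]
Step 10: x=[4.0165] v=[-1.2869]
Step 11: x=[3.8508] v=[-0.8284]
Step 12: x=[3.7871] v=[-0.3186]
Step 13: x=[3.8293] v=[0.2108]
First v>=0 after going negative at step 13, time=2.6000

Answer: 2.6000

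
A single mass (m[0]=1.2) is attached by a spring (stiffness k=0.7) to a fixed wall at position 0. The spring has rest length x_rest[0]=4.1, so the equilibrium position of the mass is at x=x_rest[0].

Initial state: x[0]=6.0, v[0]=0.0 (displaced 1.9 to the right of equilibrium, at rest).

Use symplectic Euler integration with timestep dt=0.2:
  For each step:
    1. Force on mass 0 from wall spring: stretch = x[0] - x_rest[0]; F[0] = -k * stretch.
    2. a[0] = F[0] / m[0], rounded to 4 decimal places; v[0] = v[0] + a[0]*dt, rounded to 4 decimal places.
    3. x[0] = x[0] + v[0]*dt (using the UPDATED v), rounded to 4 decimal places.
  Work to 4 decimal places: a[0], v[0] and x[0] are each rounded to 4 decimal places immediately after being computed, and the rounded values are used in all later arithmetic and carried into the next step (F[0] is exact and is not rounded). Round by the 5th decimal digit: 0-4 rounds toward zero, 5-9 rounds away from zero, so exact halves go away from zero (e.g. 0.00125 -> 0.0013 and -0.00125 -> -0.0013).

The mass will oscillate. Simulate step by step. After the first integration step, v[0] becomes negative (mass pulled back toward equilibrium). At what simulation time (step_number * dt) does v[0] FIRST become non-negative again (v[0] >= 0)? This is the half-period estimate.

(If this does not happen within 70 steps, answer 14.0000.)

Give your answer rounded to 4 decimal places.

Step 0: x=[6.0000] v=[0.0000]
Step 1: x=[5.9557] v=[-0.2217]
Step 2: x=[5.8681] v=[-0.4382]
Step 3: x=[5.7392] v=[-0.6445]
Step 4: x=[5.5721] v=[-0.8357]
Step 5: x=[5.3706] v=[-1.0074]
Step 6: x=[5.1395] v=[-1.1556]
Step 7: x=[4.8841] v=[-1.2769]
Step 8: x=[4.6104] v=[-1.3684]
Step 9: x=[4.3248] v=[-1.4279]
Step 10: x=[4.0340] v=[-1.4541]
Step 11: x=[3.7447] v=[-1.4464]
Step 12: x=[3.4637] v=[-1.4049]
Step 13: x=[3.1976] v=[-1.3307]
Step 14: x=[2.9525] v=[-1.2254]
Step 15: x=[2.7342] v=[-1.0915]
Step 16: x=[2.5478] v=[-0.9322]
Step 17: x=[2.3976] v=[-0.7511]
Step 18: x=[2.2871] v=[-0.5525]
Step 19: x=[2.2189] v=[-0.3410]
Step 20: x=[2.1946] v=[-0.1215]
Step 21: x=[2.2148] v=[0.1008]
First v>=0 after going negative at step 21, time=4.2000

Answer: 4.2000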